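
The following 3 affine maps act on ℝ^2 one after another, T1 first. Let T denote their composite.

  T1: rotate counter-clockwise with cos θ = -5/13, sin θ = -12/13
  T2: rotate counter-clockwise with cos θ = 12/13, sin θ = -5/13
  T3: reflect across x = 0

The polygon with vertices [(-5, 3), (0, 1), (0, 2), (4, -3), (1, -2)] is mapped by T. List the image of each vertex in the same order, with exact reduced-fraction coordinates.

image vertices: (-957/169, 235/169), (-119/169, -120/169), (-238/169, -240/169), (837/169, -116/169), (358/169, 121/169)

T1 rotate counter-clockwise with cos θ = -5/13, sin θ = -12/13: (-5, 3) → (61/13, 45/13); (0, 1) → (12/13, -5/13); (0, 2) → (24/13, -10/13); (4, -3) → (-56/13, -33/13); (1, -2) → (-29/13, -2/13)
T2 rotate counter-clockwise with cos θ = 12/13, sin θ = -5/13: (61/13, 45/13) → (957/169, 235/169); (12/13, -5/13) → (119/169, -120/169); (24/13, -10/13) → (238/169, -240/169); (-56/13, -33/13) → (-837/169, -116/169); (-29/13, -2/13) → (-358/169, 121/169)
T3 reflect across x = 0: (957/169, 235/169) → (-957/169, 235/169); (119/169, -120/169) → (-119/169, -120/169); (238/169, -240/169) → (-238/169, -240/169); (-837/169, -116/169) → (837/169, -116/169); (-358/169, 121/169) → (358/169, 121/169)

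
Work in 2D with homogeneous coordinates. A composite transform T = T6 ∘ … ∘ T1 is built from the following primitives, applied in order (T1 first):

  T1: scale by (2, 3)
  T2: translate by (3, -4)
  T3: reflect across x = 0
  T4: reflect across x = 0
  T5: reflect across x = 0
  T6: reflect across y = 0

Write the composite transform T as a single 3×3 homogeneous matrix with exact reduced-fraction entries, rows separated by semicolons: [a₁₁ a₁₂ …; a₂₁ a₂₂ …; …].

T1 = [2 0 0; 0 3 0; 0 0 1]
T2·T1 = [2 0 3; 0 3 -4; 0 0 1]
T3·…·T1 = [-2 0 -3; 0 3 -4; 0 0 1]
T4·…·T1 = [2 0 3; 0 3 -4; 0 0 1]
T5·…·T1 = [-2 0 -3; 0 3 -4; 0 0 1]
T6·…·T1 = [-2 0 -3; 0 -3 4; 0 0 1]

T = [-2 0 -3; 0 -3 4; 0 0 1]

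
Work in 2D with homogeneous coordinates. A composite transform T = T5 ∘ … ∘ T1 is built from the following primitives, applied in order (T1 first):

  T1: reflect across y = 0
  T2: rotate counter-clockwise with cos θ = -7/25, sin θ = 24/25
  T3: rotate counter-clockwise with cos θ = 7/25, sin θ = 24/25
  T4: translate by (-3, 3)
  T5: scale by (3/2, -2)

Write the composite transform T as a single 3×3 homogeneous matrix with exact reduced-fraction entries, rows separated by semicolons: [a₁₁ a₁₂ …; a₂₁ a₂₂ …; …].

T1 = [1 0 0; 0 -1 0; 0 0 1]
T2·T1 = [-7/25 24/25 0; 24/25 7/25 0; 0 0 1]
T3·…·T1 = [-1 0 0; 0 1 0; 0 0 1]
T4·…·T1 = [-1 0 -3; 0 1 3; 0 0 1]
T5·…·T1 = [-3/2 0 -9/2; 0 -2 -6; 0 0 1]

T = [-3/2 0 -9/2; 0 -2 -6; 0 0 1]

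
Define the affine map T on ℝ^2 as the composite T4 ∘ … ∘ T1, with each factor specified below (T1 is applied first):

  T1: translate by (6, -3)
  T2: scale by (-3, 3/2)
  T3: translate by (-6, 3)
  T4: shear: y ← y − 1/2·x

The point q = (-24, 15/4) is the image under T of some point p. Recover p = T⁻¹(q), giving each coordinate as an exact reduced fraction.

p = (0, -9/2)

T1 = [1 0 6; 0 1 -3; 0 0 1]
T2·T1 = [-3 0 -18; 0 3/2 -9/2; 0 0 1]
T3·…·T1 = [-3 0 -24; 0 3/2 -3/2; 0 0 1]
T4·…·T1 = [-3 0 -24; 3/2 3/2 21/2; 0 0 1]
det M = -9/2; M⁻¹ = [-1/3 0 -8; 1/3 2/3 1; 0 0 1]
M⁻¹ · (-24, 15/4)ᵀ = (0, -9/2)ᵀ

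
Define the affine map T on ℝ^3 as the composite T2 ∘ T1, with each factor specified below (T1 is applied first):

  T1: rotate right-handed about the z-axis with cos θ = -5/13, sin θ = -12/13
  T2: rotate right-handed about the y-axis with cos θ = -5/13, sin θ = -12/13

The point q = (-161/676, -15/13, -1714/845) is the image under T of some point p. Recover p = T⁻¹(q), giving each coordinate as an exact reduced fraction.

p = (7/4, -6/5, 1)

T1 = [-5/13 12/13 0 0; -12/13 -5/13 0 0; 0 0 1 0; 0 0 0 1]
T2·T1 = [25/169 -60/169 -12/13 0; -12/13 -5/13 0 0; -60/169 144/169 -5/13 0; 0 0 0 1]
det M = 1; M⁻¹ = [25/169 -12/13 -60/169 0; -60/169 -5/13 144/169 0; -12/13 0 -5/13 0; 0 0 0 1]
M⁻¹ · (-161/676, -15/13, -1714/845)ᵀ = (7/4, -6/5, 1)ᵀ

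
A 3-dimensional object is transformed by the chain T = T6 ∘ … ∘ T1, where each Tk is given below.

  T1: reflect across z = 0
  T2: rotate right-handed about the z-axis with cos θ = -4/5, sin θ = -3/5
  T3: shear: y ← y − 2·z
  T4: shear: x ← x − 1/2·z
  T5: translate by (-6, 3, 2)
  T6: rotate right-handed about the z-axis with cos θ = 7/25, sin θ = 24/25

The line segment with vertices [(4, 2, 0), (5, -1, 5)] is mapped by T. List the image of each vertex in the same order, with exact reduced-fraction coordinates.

T1 reflect across z = 0: (4, 2, 0) → (4, 2, 0); (5, -1, 5) → (5, -1, -5)
T2 rotate right-handed about the z-axis with cos θ = -4/5, sin θ = -3/5: (4, 2, 0) → (-2, -4, 0); (5, -1, -5) → (-23/5, -11/5, -5)
T3 shear: y ← y − 2·z: (-2, -4, 0) → (-2, -4, 0); (-23/5, -11/5, -5) → (-23/5, 39/5, -5)
T4 shear: x ← x − 1/2·z: (-2, -4, 0) → (-2, -4, 0); (-23/5, 39/5, -5) → (-21/10, 39/5, -5)
T5 translate by (-6, 3, 2): (-2, -4, 0) → (-8, -1, 2); (-21/10, 39/5, -5) → (-81/10, 54/5, -3)
T6 rotate right-handed about the z-axis with cos θ = 7/25, sin θ = 24/25: (-8, -1, 2) → (-32/25, -199/25, 2); (-81/10, 54/5, -3) → (-3159/250, -594/125, -3)

image vertices: (-32/25, -199/25, 2), (-3159/250, -594/125, -3)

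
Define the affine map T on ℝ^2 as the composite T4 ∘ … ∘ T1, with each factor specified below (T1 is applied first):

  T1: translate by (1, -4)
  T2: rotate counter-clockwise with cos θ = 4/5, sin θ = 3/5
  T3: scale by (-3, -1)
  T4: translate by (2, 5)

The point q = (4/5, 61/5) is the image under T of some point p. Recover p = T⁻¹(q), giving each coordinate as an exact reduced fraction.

p = (-5, -2)

T1 = [1 0 1; 0 1 -4; 0 0 1]
T2·T1 = [4/5 -3/5 16/5; 3/5 4/5 -13/5; 0 0 1]
T3·…·T1 = [-12/5 9/5 -48/5; -3/5 -4/5 13/5; 0 0 1]
T4·…·T1 = [-12/5 9/5 -38/5; -3/5 -4/5 38/5; 0 0 1]
det M = 3; M⁻¹ = [-4/15 -3/5 38/15; 1/5 -4/5 38/5; 0 0 1]
M⁻¹ · (4/5, 61/5)ᵀ = (-5, -2)ᵀ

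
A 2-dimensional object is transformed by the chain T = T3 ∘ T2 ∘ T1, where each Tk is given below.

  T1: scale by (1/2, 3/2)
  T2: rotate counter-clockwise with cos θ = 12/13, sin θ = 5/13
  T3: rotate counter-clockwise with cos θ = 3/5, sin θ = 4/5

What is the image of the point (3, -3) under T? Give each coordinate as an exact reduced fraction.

T1 scale by (1/2, 3/2): (3, -3) → (3/2, -9/2)
T2 rotate counter-clockwise with cos θ = 12/13, sin θ = 5/13: (3/2, -9/2) → (81/26, -93/26)
T3 rotate counter-clockwise with cos θ = 3/5, sin θ = 4/5: (81/26, -93/26) → (123/26, 9/26)

T(p) = (123/26, 9/26)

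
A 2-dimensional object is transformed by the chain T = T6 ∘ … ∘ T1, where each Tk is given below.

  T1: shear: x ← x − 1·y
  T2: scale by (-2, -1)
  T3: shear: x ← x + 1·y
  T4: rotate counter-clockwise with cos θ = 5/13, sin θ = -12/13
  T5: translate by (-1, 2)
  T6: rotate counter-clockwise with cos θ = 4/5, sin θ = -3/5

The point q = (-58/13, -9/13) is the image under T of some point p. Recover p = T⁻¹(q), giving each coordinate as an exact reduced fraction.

p = (0, 4)

T1 = [1 -1 0; 0 1 0; 0 0 1]
T2·T1 = [-2 2 0; 0 -1 0; 0 0 1]
T3·…·T1 = [-2 1 0; 0 -1 0; 0 0 1]
T4·…·T1 = [-10/13 -7/13 0; 24/13 -17/13 0; 0 0 1]
T5·…·T1 = [-10/13 -7/13 -1; 24/13 -17/13 2; 0 0 1]
T6·…·T1 = [32/65 -79/65 2/5; 126/65 -47/65 11/5; 0 0 1]
det M = 2; M⁻¹ = [-47/130 79/130 -31/26; -63/65 16/65 -2/13; 0 0 1]
M⁻¹ · (-58/13, -9/13)ᵀ = (0, 4)ᵀ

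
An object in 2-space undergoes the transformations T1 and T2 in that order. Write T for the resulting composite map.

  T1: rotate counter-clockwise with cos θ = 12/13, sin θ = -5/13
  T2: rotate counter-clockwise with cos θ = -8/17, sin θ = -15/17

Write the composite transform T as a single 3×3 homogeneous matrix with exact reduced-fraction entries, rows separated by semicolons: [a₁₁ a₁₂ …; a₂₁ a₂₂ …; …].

T1 = [12/13 5/13 0; -5/13 12/13 0; 0 0 1]
T2·T1 = [-171/221 140/221 0; -140/221 -171/221 0; 0 0 1]

T = [-171/221 140/221 0; -140/221 -171/221 0; 0 0 1]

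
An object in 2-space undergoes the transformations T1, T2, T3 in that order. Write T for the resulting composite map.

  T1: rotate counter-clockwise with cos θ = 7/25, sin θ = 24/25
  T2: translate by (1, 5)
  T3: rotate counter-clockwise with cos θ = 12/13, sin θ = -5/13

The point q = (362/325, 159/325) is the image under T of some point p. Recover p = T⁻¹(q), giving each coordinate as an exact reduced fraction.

T1 = [7/25 -24/25 0; 24/25 7/25 0; 0 0 1]
T2·T1 = [7/25 -24/25 1; 24/25 7/25 5; 0 0 1]
T3·…·T1 = [204/325 -253/325 37/13; 253/325 204/325 55/13; 0 0 1]
det M = 1; M⁻¹ = [204/325 253/325 -127/25; -253/325 204/325 -11/25; 0 0 1]
M⁻¹ · (362/325, 159/325)ᵀ = (-4, -1)ᵀ

p = (-4, -1)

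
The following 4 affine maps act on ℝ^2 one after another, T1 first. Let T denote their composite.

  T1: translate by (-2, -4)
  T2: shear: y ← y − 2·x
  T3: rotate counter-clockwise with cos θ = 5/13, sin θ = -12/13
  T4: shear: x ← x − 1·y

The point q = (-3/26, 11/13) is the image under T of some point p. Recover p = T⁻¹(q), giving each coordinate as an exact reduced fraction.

T1 = [1 0 -2; 0 1 -4; 0 0 1]
T2·T1 = [1 0 -2; -2 1 0; 0 0 1]
T3·…·T1 = [-19/13 12/13 -10/13; -22/13 5/13 24/13; 0 0 1]
T4·…·T1 = [3/13 7/13 -34/13; -22/13 5/13 24/13; 0 0 1]
det M = 1; M⁻¹ = [5/13 -7/13 2; 22/13 3/13 4; 0 0 1]
M⁻¹ · (-3/26, 11/13)ᵀ = (3/2, 4)ᵀ

p = (3/2, 4)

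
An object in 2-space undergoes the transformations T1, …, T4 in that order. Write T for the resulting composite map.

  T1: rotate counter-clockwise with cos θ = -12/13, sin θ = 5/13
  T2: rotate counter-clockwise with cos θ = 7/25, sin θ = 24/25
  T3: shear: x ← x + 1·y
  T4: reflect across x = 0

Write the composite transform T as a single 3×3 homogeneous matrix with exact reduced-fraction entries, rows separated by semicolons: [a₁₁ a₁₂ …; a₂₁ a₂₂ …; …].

T = [457/325 -49/325 0; -253/325 -204/325 0; 0 0 1]

T1 = [-12/13 -5/13 0; 5/13 -12/13 0; 0 0 1]
T2·T1 = [-204/325 253/325 0; -253/325 -204/325 0; 0 0 1]
T3·…·T1 = [-457/325 49/325 0; -253/325 -204/325 0; 0 0 1]
T4·…·T1 = [457/325 -49/325 0; -253/325 -204/325 0; 0 0 1]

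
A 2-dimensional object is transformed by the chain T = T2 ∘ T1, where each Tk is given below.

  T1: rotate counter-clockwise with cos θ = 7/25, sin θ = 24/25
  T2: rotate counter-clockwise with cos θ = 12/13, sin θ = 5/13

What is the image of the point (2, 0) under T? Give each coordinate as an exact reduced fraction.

T(p) = (-72/325, 646/325)

T1 rotate counter-clockwise with cos θ = 7/25, sin θ = 24/25: (2, 0) → (14/25, 48/25)
T2 rotate counter-clockwise with cos θ = 12/13, sin θ = 5/13: (14/25, 48/25) → (-72/325, 646/325)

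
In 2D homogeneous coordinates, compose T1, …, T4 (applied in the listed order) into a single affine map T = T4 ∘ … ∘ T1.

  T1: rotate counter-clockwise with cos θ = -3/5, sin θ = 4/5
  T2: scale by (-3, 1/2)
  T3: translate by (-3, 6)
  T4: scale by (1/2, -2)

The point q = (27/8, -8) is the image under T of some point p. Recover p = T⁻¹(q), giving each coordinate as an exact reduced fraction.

p = (-5/4, 5)

T1 = [-3/5 -4/5 0; 4/5 -3/5 0; 0 0 1]
T2·T1 = [9/5 12/5 0; 2/5 -3/10 0; 0 0 1]
T3·…·T1 = [9/5 12/5 -3; 2/5 -3/10 6; 0 0 1]
T4·…·T1 = [9/10 6/5 -3/2; -4/5 3/5 -12; 0 0 1]
det M = 3/2; M⁻¹ = [2/5 -4/5 -9; 8/15 3/5 8; 0 0 1]
M⁻¹ · (27/8, -8)ᵀ = (-5/4, 5)ᵀ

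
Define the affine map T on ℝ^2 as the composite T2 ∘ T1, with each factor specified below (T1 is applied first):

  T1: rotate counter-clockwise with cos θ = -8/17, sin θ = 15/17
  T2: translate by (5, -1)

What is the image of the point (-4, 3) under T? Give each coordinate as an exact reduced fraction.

T(p) = (72/17, -101/17)

T1 rotate counter-clockwise with cos θ = -8/17, sin θ = 15/17: (-4, 3) → (-13/17, -84/17)
T2 translate by (5, -1): (-13/17, -84/17) → (72/17, -101/17)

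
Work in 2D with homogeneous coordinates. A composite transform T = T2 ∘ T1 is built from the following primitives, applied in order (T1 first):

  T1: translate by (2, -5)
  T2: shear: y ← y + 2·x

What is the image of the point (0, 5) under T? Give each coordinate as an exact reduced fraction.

T1 translate by (2, -5): (0, 5) → (2, 0)
T2 shear: y ← y + 2·x: (2, 0) → (2, 4)

T(p) = (2, 4)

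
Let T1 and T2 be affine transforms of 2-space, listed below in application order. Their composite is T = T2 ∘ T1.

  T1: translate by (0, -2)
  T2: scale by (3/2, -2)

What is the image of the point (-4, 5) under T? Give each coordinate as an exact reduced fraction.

T1 translate by (0, -2): (-4, 5) → (-4, 3)
T2 scale by (3/2, -2): (-4, 3) → (-6, -6)

T(p) = (-6, -6)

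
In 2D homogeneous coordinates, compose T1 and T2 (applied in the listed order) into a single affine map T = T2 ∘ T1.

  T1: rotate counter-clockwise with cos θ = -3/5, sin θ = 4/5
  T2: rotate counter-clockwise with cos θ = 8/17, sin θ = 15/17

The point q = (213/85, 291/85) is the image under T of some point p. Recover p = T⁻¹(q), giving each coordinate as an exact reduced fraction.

p = (-3, -3)

T1 = [-3/5 -4/5 0; 4/5 -3/5 0; 0 0 1]
T2·T1 = [-84/85 13/85 0; -13/85 -84/85 0; 0 0 1]
det M = 1; M⁻¹ = [-84/85 -13/85 0; 13/85 -84/85 0; 0 0 1]
M⁻¹ · (213/85, 291/85)ᵀ = (-3, -3)ᵀ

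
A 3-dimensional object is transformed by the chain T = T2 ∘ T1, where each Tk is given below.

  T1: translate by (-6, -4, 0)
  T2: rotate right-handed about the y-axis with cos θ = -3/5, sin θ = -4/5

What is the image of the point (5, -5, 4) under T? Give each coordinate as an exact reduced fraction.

T(p) = (-13/5, -9, -16/5)

T1 translate by (-6, -4, 0): (5, -5, 4) → (-1, -9, 4)
T2 rotate right-handed about the y-axis with cos θ = -3/5, sin θ = -4/5: (-1, -9, 4) → (-13/5, -9, -16/5)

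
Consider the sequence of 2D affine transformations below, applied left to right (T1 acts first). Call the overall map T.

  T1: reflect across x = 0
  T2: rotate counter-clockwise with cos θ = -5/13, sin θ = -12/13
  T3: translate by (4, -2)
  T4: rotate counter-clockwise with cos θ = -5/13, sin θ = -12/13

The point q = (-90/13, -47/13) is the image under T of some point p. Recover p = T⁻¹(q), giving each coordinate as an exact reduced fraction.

p = (-2, 3)

T1 = [-1 0 0; 0 1 0; 0 0 1]
T2·T1 = [5/13 12/13 0; 12/13 -5/13 0; 0 0 1]
T3·…·T1 = [5/13 12/13 4; 12/13 -5/13 -2; 0 0 1]
T4·…·T1 = [119/169 -120/169 -44/13; -120/169 -119/169 -38/13; 0 0 1]
det M = -1; M⁻¹ = [119/169 -120/169 4/13; -120/169 -119/169 -58/13; 0 0 1]
M⁻¹ · (-90/13, -47/13)ᵀ = (-2, 3)ᵀ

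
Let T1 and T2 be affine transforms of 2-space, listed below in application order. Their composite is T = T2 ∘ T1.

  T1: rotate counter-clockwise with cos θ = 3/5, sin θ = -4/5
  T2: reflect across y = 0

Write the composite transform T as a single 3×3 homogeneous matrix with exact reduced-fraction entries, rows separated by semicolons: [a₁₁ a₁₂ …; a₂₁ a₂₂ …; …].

T1 = [3/5 4/5 0; -4/5 3/5 0; 0 0 1]
T2·T1 = [3/5 4/5 0; 4/5 -3/5 0; 0 0 1]

T = [3/5 4/5 0; 4/5 -3/5 0; 0 0 1]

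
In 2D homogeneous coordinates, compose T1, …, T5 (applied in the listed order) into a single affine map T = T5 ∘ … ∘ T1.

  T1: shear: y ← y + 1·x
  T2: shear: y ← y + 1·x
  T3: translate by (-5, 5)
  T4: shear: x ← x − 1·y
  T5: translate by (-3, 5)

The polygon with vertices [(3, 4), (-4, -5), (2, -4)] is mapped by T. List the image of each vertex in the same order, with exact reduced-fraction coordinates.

image vertices: (-20, 20), (-4, -3), (-11, 10)

T1 shear: y ← y + 1·x: (3, 4) → (3, 7); (-4, -5) → (-4, -9); (2, -4) → (2, -2)
T2 shear: y ← y + 1·x: (3, 7) → (3, 10); (-4, -9) → (-4, -13); (2, -2) → (2, 0)
T3 translate by (-5, 5): (3, 10) → (-2, 15); (-4, -13) → (-9, -8); (2, 0) → (-3, 5)
T4 shear: x ← x − 1·y: (-2, 15) → (-17, 15); (-9, -8) → (-1, -8); (-3, 5) → (-8, 5)
T5 translate by (-3, 5): (-17, 15) → (-20, 20); (-1, -8) → (-4, -3); (-8, 5) → (-11, 10)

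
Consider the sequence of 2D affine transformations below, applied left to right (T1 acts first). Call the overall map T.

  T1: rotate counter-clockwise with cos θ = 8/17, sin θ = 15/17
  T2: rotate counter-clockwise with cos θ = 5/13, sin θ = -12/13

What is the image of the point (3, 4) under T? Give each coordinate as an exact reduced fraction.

T1 rotate counter-clockwise with cos θ = 8/17, sin θ = 15/17: (3, 4) → (-36/17, 77/17)
T2 rotate counter-clockwise with cos θ = 5/13, sin θ = -12/13: (-36/17, 77/17) → (744/221, 817/221)

T(p) = (744/221, 817/221)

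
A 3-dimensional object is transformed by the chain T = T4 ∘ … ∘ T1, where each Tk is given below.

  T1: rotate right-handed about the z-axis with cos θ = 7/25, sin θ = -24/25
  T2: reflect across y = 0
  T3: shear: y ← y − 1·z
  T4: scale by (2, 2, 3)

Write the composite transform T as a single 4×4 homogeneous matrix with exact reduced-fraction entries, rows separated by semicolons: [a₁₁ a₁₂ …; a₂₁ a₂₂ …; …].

T = [14/25 48/25 0 0; 48/25 -14/25 -2 0; 0 0 3 0; 0 0 0 1]

T1 = [7/25 24/25 0 0; -24/25 7/25 0 0; 0 0 1 0; 0 0 0 1]
T2·T1 = [7/25 24/25 0 0; 24/25 -7/25 0 0; 0 0 1 0; 0 0 0 1]
T3·…·T1 = [7/25 24/25 0 0; 24/25 -7/25 -1 0; 0 0 1 0; 0 0 0 1]
T4·…·T1 = [14/25 48/25 0 0; 48/25 -14/25 -2 0; 0 0 3 0; 0 0 0 1]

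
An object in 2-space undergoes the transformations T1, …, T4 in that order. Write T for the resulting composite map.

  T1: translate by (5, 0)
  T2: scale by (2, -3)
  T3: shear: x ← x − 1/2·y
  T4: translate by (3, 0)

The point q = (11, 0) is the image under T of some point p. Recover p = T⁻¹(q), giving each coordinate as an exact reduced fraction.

p = (-1, 0)

T1 = [1 0 5; 0 1 0; 0 0 1]
T2·T1 = [2 0 10; 0 -3 0; 0 0 1]
T3·…·T1 = [2 3/2 10; 0 -3 0; 0 0 1]
T4·…·T1 = [2 3/2 13; 0 -3 0; 0 0 1]
det M = -6; M⁻¹ = [1/2 1/4 -13/2; 0 -1/3 0; 0 0 1]
M⁻¹ · (11, 0)ᵀ = (-1, 0)ᵀ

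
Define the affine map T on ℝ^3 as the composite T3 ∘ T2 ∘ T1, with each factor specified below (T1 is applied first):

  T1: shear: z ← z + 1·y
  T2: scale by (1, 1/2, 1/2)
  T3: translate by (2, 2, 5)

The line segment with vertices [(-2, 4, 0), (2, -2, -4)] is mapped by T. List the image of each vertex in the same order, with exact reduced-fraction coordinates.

image vertices: (0, 4, 7), (4, 1, 2)

T1 shear: z ← z + 1·y: (-2, 4, 0) → (-2, 4, 4); (2, -2, -4) → (2, -2, -6)
T2 scale by (1, 1/2, 1/2): (-2, 4, 4) → (-2, 2, 2); (2, -2, -6) → (2, -1, -3)
T3 translate by (2, 2, 5): (-2, 2, 2) → (0, 4, 7); (2, -1, -3) → (4, 1, 2)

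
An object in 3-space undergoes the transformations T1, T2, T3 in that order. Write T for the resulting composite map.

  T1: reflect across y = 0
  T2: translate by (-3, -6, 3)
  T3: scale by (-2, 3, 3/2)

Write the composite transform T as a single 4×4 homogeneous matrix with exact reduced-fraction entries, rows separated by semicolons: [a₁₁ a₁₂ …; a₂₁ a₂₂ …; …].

T = [-2 0 0 6; 0 -3 0 -18; 0 0 3/2 9/2; 0 0 0 1]

T1 = [1 0 0 0; 0 -1 0 0; 0 0 1 0; 0 0 0 1]
T2·T1 = [1 0 0 -3; 0 -1 0 -6; 0 0 1 3; 0 0 0 1]
T3·…·T1 = [-2 0 0 6; 0 -3 0 -18; 0 0 3/2 9/2; 0 0 0 1]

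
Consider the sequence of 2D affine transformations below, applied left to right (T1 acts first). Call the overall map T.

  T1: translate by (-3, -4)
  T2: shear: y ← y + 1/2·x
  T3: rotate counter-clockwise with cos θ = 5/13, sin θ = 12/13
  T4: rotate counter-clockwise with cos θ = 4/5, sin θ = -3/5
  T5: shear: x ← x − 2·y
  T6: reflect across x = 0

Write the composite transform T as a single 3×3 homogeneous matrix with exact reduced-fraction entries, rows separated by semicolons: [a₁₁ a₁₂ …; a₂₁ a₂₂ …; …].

T = [33/26 29/13 -331/26; 61/65 56/65 -407/65; 0 0 1]

T1 = [1 0 -3; 0 1 -4; 0 0 1]
T2·T1 = [1 0 -3; 1/2 1 -11/2; 0 0 1]
T3·…·T1 = [-1/13 -12/13 51/13; 29/26 5/13 -127/26; 0 0 1]
T4·…·T1 = [79/130 -33/65 27/130; 61/65 56/65 -407/65; 0 0 1]
T5·…·T1 = [-33/26 -29/13 331/26; 61/65 56/65 -407/65; 0 0 1]
T6·…·T1 = [33/26 29/13 -331/26; 61/65 56/65 -407/65; 0 0 1]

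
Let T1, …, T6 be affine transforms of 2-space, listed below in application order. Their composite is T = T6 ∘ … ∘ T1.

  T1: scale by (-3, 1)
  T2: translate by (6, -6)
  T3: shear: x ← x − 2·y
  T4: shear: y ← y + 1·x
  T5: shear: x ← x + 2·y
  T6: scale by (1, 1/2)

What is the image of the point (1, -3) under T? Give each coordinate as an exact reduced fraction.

T(p) = (45, 6)

T1 scale by (-3, 1): (1, -3) → (-3, -3)
T2 translate by (6, -6): (-3, -3) → (3, -9)
T3 shear: x ← x − 2·y: (3, -9) → (21, -9)
T4 shear: y ← y + 1·x: (21, -9) → (21, 12)
T5 shear: x ← x + 2·y: (21, 12) → (45, 12)
T6 scale by (1, 1/2): (45, 12) → (45, 6)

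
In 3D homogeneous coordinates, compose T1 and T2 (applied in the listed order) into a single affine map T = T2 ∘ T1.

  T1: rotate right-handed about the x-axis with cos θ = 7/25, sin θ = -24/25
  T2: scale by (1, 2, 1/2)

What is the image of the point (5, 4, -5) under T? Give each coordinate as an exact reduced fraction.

T1 rotate right-handed about the x-axis with cos θ = 7/25, sin θ = -24/25: (5, 4, -5) → (5, -92/25, -131/25)
T2 scale by (1, 2, 1/2): (5, -92/25, -131/25) → (5, -184/25, -131/50)

T(p) = (5, -184/25, -131/50)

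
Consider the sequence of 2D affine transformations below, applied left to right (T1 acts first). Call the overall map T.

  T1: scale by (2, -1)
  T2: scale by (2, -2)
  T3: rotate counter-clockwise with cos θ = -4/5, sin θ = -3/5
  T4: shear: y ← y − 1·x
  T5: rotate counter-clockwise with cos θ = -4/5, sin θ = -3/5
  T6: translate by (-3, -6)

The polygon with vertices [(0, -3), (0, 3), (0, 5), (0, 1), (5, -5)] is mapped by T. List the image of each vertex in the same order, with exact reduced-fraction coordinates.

T1 scale by (2, -1): (0, -3) → (0, 3); (0, 3) → (0, -3); (0, 5) → (0, -5); (0, 1) → (0, -1); (5, -5) → (10, 5)
T2 scale by (2, -2): (0, 3) → (0, -6); (0, -3) → (0, 6); (0, -5) → (0, 10); (0, -1) → (0, 2); (10, 5) → (20, -10)
T3 rotate counter-clockwise with cos θ = -4/5, sin θ = -3/5: (0, -6) → (-18/5, 24/5); (0, 6) → (18/5, -24/5); (0, 10) → (6, -8); (0, 2) → (6/5, -8/5); (20, -10) → (-22, -4)
T4 shear: y ← y − 1·x: (-18/5, 24/5) → (-18/5, 42/5); (18/5, -24/5) → (18/5, -42/5); (6, -8) → (6, -14); (6/5, -8/5) → (6/5, -14/5); (-22, -4) → (-22, 18)
T5 rotate counter-clockwise with cos θ = -4/5, sin θ = -3/5: (-18/5, 42/5) → (198/25, -114/25); (18/5, -42/5) → (-198/25, 114/25); (6, -14) → (-66/5, 38/5); (6/5, -14/5) → (-66/25, 38/25); (-22, 18) → (142/5, -6/5)
T6 translate by (-3, -6): (198/25, -114/25) → (123/25, -264/25); (-198/25, 114/25) → (-273/25, -36/25); (-66/5, 38/5) → (-81/5, 8/5); (-66/25, 38/25) → (-141/25, -112/25); (142/5, -6/5) → (127/5, -36/5)

image vertices: (123/25, -264/25), (-273/25, -36/25), (-81/5, 8/5), (-141/25, -112/25), (127/5, -36/5)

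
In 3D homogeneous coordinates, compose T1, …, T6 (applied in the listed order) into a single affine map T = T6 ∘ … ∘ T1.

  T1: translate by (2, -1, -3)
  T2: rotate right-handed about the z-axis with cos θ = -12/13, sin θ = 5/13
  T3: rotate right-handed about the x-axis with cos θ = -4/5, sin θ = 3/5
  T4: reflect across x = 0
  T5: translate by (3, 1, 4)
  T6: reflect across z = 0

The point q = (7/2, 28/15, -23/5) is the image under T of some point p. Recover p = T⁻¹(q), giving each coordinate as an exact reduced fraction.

T1 = [1 0 0 2; 0 1 0 -1; 0 0 1 -3; 0 0 0 1]
T2·T1 = [-12/13 -5/13 0 -19/13; 5/13 -12/13 0 22/13; 0 0 1 -3; 0 0 0 1]
T3·…·T1 = [-12/13 -5/13 0 -19/13; -4/13 48/65 -3/5 29/65; 3/13 -36/65 -4/5 222/65; 0 0 0 1]
T4·…·T1 = [12/13 5/13 0 19/13; -4/13 48/65 -3/5 29/65; 3/13 -36/65 -4/5 222/65; 0 0 0 1]
T5·…·T1 = [12/13 5/13 0 58/13; -4/13 48/65 -3/5 94/65; 3/13 -36/65 -4/5 482/65; 0 0 0 1]
T6·…·T1 = [12/13 5/13 0 58/13; -4/13 48/65 -3/5 94/65; -3/13 36/65 4/5 -482/65; 0 0 0 1]
det M = 1; M⁻¹ = [12/13 -4/13 -3/13 -70/13; 5/13 48/65 36/65 86/65; 0 -3/5 4/5 34/5; 0 0 0 1]
M⁻¹ · (7/2, 28/15, -23/5)ᵀ = (-5/3, 3/2, 2)ᵀ

p = (-5/3, 3/2, 2)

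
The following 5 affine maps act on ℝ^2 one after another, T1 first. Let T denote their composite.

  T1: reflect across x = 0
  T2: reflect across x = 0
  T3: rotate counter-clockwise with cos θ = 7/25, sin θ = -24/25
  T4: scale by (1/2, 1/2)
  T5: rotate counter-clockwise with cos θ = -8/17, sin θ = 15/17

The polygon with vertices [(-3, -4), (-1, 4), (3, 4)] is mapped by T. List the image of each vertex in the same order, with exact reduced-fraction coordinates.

T1 reflect across x = 0: (-3, -4) → (3, -4); (-1, 4) → (1, 4); (3, 4) → (-3, 4)
T2 reflect across x = 0: (3, -4) → (-3, -4); (1, 4) → (-1, 4); (-3, 4) → (3, 4)
T3 rotate counter-clockwise with cos θ = 7/25, sin θ = -24/25: (-3, -4) → (-117/25, 44/25); (-1, 4) → (89/25, 52/25); (3, 4) → (117/25, -44/25)
T4 scale by (1/2, 1/2): (-117/25, 44/25) → (-117/50, 22/25); (89/25, 52/25) → (89/50, 26/25); (117/25, -44/25) → (117/50, -22/25)
T5 rotate counter-clockwise with cos θ = -8/17, sin θ = 15/17: (-117/50, 22/25) → (138/425, -2107/850); (89/50, 26/25) → (-746/425, 919/850); (117/50, -22/25) → (-138/425, 2107/850)

image vertices: (138/425, -2107/850), (-746/425, 919/850), (-138/425, 2107/850)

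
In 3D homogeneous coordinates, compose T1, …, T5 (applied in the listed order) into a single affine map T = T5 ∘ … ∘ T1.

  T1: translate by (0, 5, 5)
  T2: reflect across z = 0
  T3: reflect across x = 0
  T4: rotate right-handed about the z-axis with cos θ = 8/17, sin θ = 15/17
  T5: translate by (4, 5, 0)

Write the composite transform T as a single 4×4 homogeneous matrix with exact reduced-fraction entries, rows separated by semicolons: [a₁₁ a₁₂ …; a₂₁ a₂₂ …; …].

T1 = [1 0 0 0; 0 1 0 5; 0 0 1 5; 0 0 0 1]
T2·T1 = [1 0 0 0; 0 1 0 5; 0 0 -1 -5; 0 0 0 1]
T3·…·T1 = [-1 0 0 0; 0 1 0 5; 0 0 -1 -5; 0 0 0 1]
T4·…·T1 = [-8/17 -15/17 0 -75/17; -15/17 8/17 0 40/17; 0 0 -1 -5; 0 0 0 1]
T5·…·T1 = [-8/17 -15/17 0 -7/17; -15/17 8/17 0 125/17; 0 0 -1 -5; 0 0 0 1]

T = [-8/17 -15/17 0 -7/17; -15/17 8/17 0 125/17; 0 0 -1 -5; 0 0 0 1]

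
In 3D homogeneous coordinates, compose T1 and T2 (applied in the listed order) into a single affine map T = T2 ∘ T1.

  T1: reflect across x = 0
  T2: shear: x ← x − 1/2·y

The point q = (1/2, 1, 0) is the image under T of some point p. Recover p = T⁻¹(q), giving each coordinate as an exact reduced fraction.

T1 = [-1 0 0 0; 0 1 0 0; 0 0 1 0; 0 0 0 1]
T2·T1 = [-1 -1/2 0 0; 0 1 0 0; 0 0 1 0; 0 0 0 1]
det M = -1; M⁻¹ = [-1 -1/2 0 0; 0 1 0 0; 0 0 1 0; 0 0 0 1]
M⁻¹ · (1/2, 1, 0)ᵀ = (-1, 1, 0)ᵀ

p = (-1, 1, 0)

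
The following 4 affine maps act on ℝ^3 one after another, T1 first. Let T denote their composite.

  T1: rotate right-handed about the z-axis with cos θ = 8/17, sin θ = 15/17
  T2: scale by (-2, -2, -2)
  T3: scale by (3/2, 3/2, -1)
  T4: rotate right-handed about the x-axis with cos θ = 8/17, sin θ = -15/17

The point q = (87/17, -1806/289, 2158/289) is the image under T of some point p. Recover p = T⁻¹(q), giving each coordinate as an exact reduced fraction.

T1 = [8/17 -15/17 0 0; 15/17 8/17 0 0; 0 0 1 0; 0 0 0 1]
T2·T1 = [-16/17 30/17 0 0; -30/17 -16/17 0 0; 0 0 -2 0; 0 0 0 1]
T3·…·T1 = [-24/17 45/17 0 0; -45/17 -24/17 0 0; 0 0 2 0; 0 0 0 1]
T4·…·T1 = [-24/17 45/17 0 0; -360/289 -192/289 30/17 0; 675/289 360/289 16/17 0; 0 0 0 1]
det M = 18; M⁻¹ = [-8/51 -40/289 75/289 0; 5/17 -64/867 40/289 0; 0 15/34 4/17 0; 0 0 0 1]
M⁻¹ · (87/17, -1806/289, 2158/289)ᵀ = (2, 3, -1)ᵀ

p = (2, 3, -1)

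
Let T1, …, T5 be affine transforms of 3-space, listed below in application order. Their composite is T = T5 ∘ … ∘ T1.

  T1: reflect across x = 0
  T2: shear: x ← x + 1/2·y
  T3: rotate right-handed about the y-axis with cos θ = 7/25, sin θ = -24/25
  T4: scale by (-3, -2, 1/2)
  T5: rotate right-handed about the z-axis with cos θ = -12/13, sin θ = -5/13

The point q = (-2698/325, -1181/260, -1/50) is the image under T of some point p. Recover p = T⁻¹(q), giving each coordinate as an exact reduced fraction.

T1 = [-1 0 0 0; 0 1 0 0; 0 0 1 0; 0 0 0 1]
T2·T1 = [-1 1/2 0 0; 0 1 0 0; 0 0 1 0; 0 0 0 1]
T3·…·T1 = [-7/25 7/50 -24/25 0; 0 1 0 0; -24/25 12/25 7/25 0; 0 0 0 1]
T4·…·T1 = [21/25 -21/50 72/25 0; 0 -2 0 0; -12/25 6/25 7/50 0; 0 0 0 1]
T5·…·T1 = [-252/325 -124/325 -864/325 0; -21/65 261/130 -72/65 0; -12/25 6/25 7/50 0; 0 0 0 1]
det M = -3; M⁻¹ = [-237/1300 38/195 -48/25 0; -5/26 6/13 0 0; -96/325 -8/65 14/25 0; 0 0 0 1]
M⁻¹ · (-2698/325, -1181/260, -1/50)ᵀ = (2/3, -1/2, 3)ᵀ

p = (2/3, -1/2, 3)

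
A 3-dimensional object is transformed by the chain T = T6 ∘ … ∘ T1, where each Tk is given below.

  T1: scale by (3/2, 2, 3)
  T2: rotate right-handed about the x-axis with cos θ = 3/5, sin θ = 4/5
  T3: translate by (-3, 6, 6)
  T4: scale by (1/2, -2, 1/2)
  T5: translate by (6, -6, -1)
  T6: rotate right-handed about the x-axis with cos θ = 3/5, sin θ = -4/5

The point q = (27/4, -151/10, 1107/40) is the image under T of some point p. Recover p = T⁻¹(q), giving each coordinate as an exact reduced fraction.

T1 = [3/2 0 0 0; 0 2 0 0; 0 0 3 0; 0 0 0 1]
T2·T1 = [3/2 0 0 0; 0 6/5 -12/5 0; 0 8/5 9/5 0; 0 0 0 1]
T3·…·T1 = [3/2 0 0 -3; 0 6/5 -12/5 6; 0 8/5 9/5 6; 0 0 0 1]
T4·…·T1 = [3/4 0 0 -3/2; 0 -12/5 24/5 -12; 0 4/5 9/10 3; 0 0 0 1]
T5·…·T1 = [3/4 0 0 9/2; 0 -12/5 24/5 -18; 0 4/5 9/10 2; 0 0 0 1]
T6·…·T1 = [3/4 0 0 9/2; 0 -4/5 18/5 -46/5; 0 12/5 -33/10 78/5; 0 0 0 1]
det M = -9/2; M⁻¹ = [4/3 0 0 -6; 0 11/20 3/5 -43/10; 0 2/5 2/15 8/5; 0 0 0 1]
M⁻¹ · (27/4, -151/10, 1107/40)ᵀ = (3, 4, -3/4)ᵀ

p = (3, 4, -3/4)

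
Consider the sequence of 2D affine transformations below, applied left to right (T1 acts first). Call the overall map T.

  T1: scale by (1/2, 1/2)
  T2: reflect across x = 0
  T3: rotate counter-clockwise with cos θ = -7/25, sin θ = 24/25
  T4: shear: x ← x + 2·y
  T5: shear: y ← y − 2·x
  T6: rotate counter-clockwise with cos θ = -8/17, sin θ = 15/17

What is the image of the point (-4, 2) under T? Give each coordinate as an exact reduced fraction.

T(p) = (353/425, 1036/425)

T1 scale by (1/2, 1/2): (-4, 2) → (-2, 1)
T2 reflect across x = 0: (-2, 1) → (2, 1)
T3 rotate counter-clockwise with cos θ = -7/25, sin θ = 24/25: (2, 1) → (-38/25, 41/25)
T4 shear: x ← x + 2·y: (-38/25, 41/25) → (44/25, 41/25)
T5 shear: y ← y − 2·x: (44/25, 41/25) → (44/25, -47/25)
T6 rotate counter-clockwise with cos θ = -8/17, sin θ = 15/17: (44/25, -47/25) → (353/425, 1036/425)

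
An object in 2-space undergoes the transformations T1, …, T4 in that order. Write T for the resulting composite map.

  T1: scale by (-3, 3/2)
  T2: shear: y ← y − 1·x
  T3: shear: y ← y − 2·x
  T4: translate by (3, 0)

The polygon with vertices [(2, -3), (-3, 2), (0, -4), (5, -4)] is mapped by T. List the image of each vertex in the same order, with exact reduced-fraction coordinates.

image vertices: (-3, 27/2), (12, -24), (3, -6), (-12, 39)

T1 scale by (-3, 3/2): (2, -3) → (-6, -9/2); (-3, 2) → (9, 3); (0, -4) → (0, -6); (5, -4) → (-15, -6)
T2 shear: y ← y − 1·x: (-6, -9/2) → (-6, 3/2); (9, 3) → (9, -6); (0, -6) → (0, -6); (-15, -6) → (-15, 9)
T3 shear: y ← y − 2·x: (-6, 3/2) → (-6, 27/2); (9, -6) → (9, -24); (0, -6) → (0, -6); (-15, 9) → (-15, 39)
T4 translate by (3, 0): (-6, 27/2) → (-3, 27/2); (9, -24) → (12, -24); (0, -6) → (3, -6); (-15, 39) → (-12, 39)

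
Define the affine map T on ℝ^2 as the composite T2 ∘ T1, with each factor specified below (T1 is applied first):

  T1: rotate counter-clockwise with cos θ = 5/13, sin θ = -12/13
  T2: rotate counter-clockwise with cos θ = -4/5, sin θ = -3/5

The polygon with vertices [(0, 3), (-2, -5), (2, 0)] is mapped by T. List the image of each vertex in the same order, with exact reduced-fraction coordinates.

image vertices: (-99/65, -168/65), (277/65, 214/65), (-112/65, 66/65)

T1 rotate counter-clockwise with cos θ = 5/13, sin θ = -12/13: (0, 3) → (36/13, 15/13); (-2, -5) → (-70/13, -1/13); (2, 0) → (10/13, -24/13)
T2 rotate counter-clockwise with cos θ = -4/5, sin θ = -3/5: (36/13, 15/13) → (-99/65, -168/65); (-70/13, -1/13) → (277/65, 214/65); (10/13, -24/13) → (-112/65, 66/65)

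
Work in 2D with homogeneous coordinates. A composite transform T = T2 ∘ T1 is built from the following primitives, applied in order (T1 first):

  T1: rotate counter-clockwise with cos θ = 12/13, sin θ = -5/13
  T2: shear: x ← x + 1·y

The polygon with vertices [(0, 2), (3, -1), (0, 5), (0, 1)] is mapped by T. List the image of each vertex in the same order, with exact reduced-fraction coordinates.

T1 rotate counter-clockwise with cos θ = 12/13, sin θ = -5/13: (0, 2) → (10/13, 24/13); (3, -1) → (31/13, -27/13); (0, 5) → (25/13, 60/13); (0, 1) → (5/13, 12/13)
T2 shear: x ← x + 1·y: (10/13, 24/13) → (34/13, 24/13); (31/13, -27/13) → (4/13, -27/13); (25/13, 60/13) → (85/13, 60/13); (5/13, 12/13) → (17/13, 12/13)

image vertices: (34/13, 24/13), (4/13, -27/13), (85/13, 60/13), (17/13, 12/13)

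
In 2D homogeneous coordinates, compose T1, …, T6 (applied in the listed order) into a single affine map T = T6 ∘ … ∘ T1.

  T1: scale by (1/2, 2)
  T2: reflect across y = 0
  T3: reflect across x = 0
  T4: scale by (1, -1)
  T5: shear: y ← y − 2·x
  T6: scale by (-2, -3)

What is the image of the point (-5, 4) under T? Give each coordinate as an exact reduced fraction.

T(p) = (-5, -9)

T1 scale by (1/2, 2): (-5, 4) → (-5/2, 8)
T2 reflect across y = 0: (-5/2, 8) → (-5/2, -8)
T3 reflect across x = 0: (-5/2, -8) → (5/2, -8)
T4 scale by (1, -1): (5/2, -8) → (5/2, 8)
T5 shear: y ← y − 2·x: (5/2, 8) → (5/2, 3)
T6 scale by (-2, -3): (5/2, 3) → (-5, -9)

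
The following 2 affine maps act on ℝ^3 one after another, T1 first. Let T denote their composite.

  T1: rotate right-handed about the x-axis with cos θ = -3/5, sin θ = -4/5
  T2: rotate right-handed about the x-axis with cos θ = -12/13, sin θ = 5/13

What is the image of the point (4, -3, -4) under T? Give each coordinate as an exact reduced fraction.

T(p) = (4, -36/65, -323/65)

T1 rotate right-handed about the x-axis with cos θ = -3/5, sin θ = -4/5: (4, -3, -4) → (4, -7/5, 24/5)
T2 rotate right-handed about the x-axis with cos θ = -12/13, sin θ = 5/13: (4, -7/5, 24/5) → (4, -36/65, -323/65)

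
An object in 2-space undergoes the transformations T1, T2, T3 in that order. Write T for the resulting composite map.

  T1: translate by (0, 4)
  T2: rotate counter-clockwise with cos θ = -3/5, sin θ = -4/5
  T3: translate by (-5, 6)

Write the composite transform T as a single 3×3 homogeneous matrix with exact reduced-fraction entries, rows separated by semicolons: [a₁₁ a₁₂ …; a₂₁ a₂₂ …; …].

T = [-3/5 4/5 -9/5; -4/5 -3/5 18/5; 0 0 1]

T1 = [1 0 0; 0 1 4; 0 0 1]
T2·T1 = [-3/5 4/5 16/5; -4/5 -3/5 -12/5; 0 0 1]
T3·…·T1 = [-3/5 4/5 -9/5; -4/5 -3/5 18/5; 0 0 1]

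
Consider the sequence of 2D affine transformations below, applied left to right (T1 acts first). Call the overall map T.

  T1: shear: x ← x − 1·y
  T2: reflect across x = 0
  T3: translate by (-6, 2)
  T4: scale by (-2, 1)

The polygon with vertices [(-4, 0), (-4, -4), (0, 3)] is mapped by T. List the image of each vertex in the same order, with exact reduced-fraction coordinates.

T1 shear: x ← x − 1·y: (-4, 0) → (-4, 0); (-4, -4) → (0, -4); (0, 3) → (-3, 3)
T2 reflect across x = 0: (-4, 0) → (4, 0); (0, -4) → (0, -4); (-3, 3) → (3, 3)
T3 translate by (-6, 2): (4, 0) → (-2, 2); (0, -4) → (-6, -2); (3, 3) → (-3, 5)
T4 scale by (-2, 1): (-2, 2) → (4, 2); (-6, -2) → (12, -2); (-3, 5) → (6, 5)

image vertices: (4, 2), (12, -2), (6, 5)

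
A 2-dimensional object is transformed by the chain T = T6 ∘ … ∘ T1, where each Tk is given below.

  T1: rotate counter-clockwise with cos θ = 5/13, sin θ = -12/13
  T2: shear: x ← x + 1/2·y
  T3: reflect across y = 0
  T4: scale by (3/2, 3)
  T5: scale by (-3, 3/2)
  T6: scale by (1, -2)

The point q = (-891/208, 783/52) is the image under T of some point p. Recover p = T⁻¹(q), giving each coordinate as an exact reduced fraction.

T1 = [5/13 12/13 0; -12/13 5/13 0; 0 0 1]
T2·T1 = [-1/13 29/26 0; -12/13 5/13 0; 0 0 1]
T3·…·T1 = [-1/13 29/26 0; 12/13 -5/13 0; 0 0 1]
T4·…·T1 = [-3/26 87/52 0; 36/13 -15/13 0; 0 0 1]
T5·…·T1 = [9/26 -261/52 0; 54/13 -45/26 0; 0 0 1]
T6·…·T1 = [9/26 -261/52 0; -108/13 45/13 0; 0 0 1]
det M = -81/2; M⁻¹ = [-10/117 -29/234 0; -8/39 -1/117 0; 0 0 1]
M⁻¹ · (-891/208, 783/52)ᵀ = (-3/2, 3/4)ᵀ

p = (-3/2, 3/4)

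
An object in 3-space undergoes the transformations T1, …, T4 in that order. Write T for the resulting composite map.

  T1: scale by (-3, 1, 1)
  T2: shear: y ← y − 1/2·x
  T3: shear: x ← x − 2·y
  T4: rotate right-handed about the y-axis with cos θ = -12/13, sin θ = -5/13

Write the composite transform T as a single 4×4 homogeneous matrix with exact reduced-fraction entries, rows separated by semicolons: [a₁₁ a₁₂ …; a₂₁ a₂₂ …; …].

T = [72/13 24/13 -5/13 0; 3/2 1 0 0; -30/13 -10/13 -12/13 0; 0 0 0 1]

T1 = [-3 0 0 0; 0 1 0 0; 0 0 1 0; 0 0 0 1]
T2·T1 = [-3 0 0 0; 3/2 1 0 0; 0 0 1 0; 0 0 0 1]
T3·…·T1 = [-6 -2 0 0; 3/2 1 0 0; 0 0 1 0; 0 0 0 1]
T4·…·T1 = [72/13 24/13 -5/13 0; 3/2 1 0 0; -30/13 -10/13 -12/13 0; 0 0 0 1]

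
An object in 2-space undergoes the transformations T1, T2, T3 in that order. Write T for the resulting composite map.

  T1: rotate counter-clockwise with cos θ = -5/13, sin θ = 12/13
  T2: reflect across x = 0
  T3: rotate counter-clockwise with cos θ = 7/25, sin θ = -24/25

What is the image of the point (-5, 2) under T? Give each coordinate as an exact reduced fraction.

T(p) = (-1687/325, -466/325)

T1 rotate counter-clockwise with cos θ = -5/13, sin θ = 12/13: (-5, 2) → (1/13, -70/13)
T2 reflect across x = 0: (1/13, -70/13) → (-1/13, -70/13)
T3 rotate counter-clockwise with cos θ = 7/25, sin θ = -24/25: (-1/13, -70/13) → (-1687/325, -466/325)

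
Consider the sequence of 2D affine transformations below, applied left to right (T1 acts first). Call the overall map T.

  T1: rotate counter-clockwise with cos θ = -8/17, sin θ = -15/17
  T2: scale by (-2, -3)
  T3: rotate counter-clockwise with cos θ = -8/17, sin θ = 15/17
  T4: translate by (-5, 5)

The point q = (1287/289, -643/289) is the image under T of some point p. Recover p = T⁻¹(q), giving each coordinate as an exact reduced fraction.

p = (-4, 4)

T1 = [-8/17 15/17 0; -15/17 -8/17 0; 0 0 1]
T2·T1 = [16/17 -30/17 0; 45/17 24/17 0; 0 0 1]
T3·…·T1 = [-803/289 -120/289 0; -120/289 -642/289 0; 0 0 1]
T4·…·T1 = [-803/289 -120/289 -5; -120/289 -642/289 5; 0 0 1]
det M = 6; M⁻¹ = [-107/289 20/289 -635/289; 20/289 -803/1734 4615/1734; 0 0 1]
M⁻¹ · (1287/289, -643/289)ᵀ = (-4, 4)ᵀ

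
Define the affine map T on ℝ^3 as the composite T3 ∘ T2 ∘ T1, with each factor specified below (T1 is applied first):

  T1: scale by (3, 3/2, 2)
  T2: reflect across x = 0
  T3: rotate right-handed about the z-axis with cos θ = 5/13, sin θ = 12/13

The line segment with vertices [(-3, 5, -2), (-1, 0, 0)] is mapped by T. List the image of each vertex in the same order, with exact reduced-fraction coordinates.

T1 scale by (3, 3/2, 2): (-3, 5, -2) → (-9, 15/2, -4); (-1, 0, 0) → (-3, 0, 0)
T2 reflect across x = 0: (-9, 15/2, -4) → (9, 15/2, -4); (-3, 0, 0) → (3, 0, 0)
T3 rotate right-handed about the z-axis with cos θ = 5/13, sin θ = 12/13: (9, 15/2, -4) → (-45/13, 291/26, -4); (3, 0, 0) → (15/13, 36/13, 0)

image vertices: (-45/13, 291/26, -4), (15/13, 36/13, 0)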